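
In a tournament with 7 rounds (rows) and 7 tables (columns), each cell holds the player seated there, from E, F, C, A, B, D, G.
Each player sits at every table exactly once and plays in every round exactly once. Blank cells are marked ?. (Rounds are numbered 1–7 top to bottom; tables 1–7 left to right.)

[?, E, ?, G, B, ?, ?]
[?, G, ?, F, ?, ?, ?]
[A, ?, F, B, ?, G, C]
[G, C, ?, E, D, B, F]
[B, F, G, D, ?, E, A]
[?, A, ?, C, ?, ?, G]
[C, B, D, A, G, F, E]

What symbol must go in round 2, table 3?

Round 1, table 7: round 1 has {E, B, G} and table 7 has {E, F, C, A, G}, leaving only D.
Round 1, table 1: round 1 has {E, B, D, G} and table 1 has {C, A, B, G}, leaving only F.
Round 2, table 7: round 2 has {F, G} and table 7 has {E, F, C, A, D, G}, leaving only B.
Round 3, table 2: round 3 has {F, C, A, B, G} and table 2 has {E, F, C, A, B, G}, leaving only D.
Round 3, table 5: round 3 has {F, C, A, B, D, G} and table 5 has {B, D, G}, leaving only E.
Round 4, table 3: round 4 has {E, F, C, B, D, G} and table 3 has {F, D, G}, leaving only A.
Round 1, table 3: round 1 has {E, F, B, D, G} and table 3 has {F, A, D, G}, leaving only C.
Round 2 already has {F, B, G} and table 3 already has {F, C, A, D, G}, so round 2, table 3 must be E.

E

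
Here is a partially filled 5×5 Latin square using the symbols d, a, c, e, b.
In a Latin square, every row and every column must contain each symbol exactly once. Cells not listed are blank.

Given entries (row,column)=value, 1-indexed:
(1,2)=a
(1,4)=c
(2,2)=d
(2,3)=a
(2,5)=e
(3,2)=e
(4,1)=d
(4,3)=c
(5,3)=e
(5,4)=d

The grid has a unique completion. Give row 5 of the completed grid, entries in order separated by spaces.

Row 2, column 4: row 2 has {d, a, e} and column 4 has {d, c}, leaving only b.
Row 2, column 1: row 2 has {d, a, e, b} and column 1 has {d}, leaving only c.
Row 3, column 4: row 3 has {e} and column 4 has {d, c, b}, leaving only a.
Row 3, column 1: row 3 has {a, e} and column 1 has {d, c}, leaving only b.
Row 5, column 1: row 5 has {d, e} and column 1 has {d, c, b}, leaving only a.
Row 1, column 1: row 1 has {a, c} and column 1 has {d, a, c, b}, leaving only e.
Row 3, column 3: row 3 has {a, e, b} and column 3 has {a, c, e}, leaving only d.
Row 1, column 3: row 1 has {a, c, e} and column 3 has {d, a, c, e}, leaving only b.
Row 1, column 5: row 1 has {a, c, e, b} and column 5 has {e}, leaving only d.
Row 3, column 5: row 3 has {d, a, e, b} and column 5 has {d, e}, leaving only c.
Row 5, column 5: row 5 has {d, a, e} and column 5 has {d, c, e}, leaving only b.
Row 5, column 2: row 5 has {d, a, e, b} and column 2 has {d, a, e}, leaving only c.
So row 5 reads: a c e d b.

a c e d b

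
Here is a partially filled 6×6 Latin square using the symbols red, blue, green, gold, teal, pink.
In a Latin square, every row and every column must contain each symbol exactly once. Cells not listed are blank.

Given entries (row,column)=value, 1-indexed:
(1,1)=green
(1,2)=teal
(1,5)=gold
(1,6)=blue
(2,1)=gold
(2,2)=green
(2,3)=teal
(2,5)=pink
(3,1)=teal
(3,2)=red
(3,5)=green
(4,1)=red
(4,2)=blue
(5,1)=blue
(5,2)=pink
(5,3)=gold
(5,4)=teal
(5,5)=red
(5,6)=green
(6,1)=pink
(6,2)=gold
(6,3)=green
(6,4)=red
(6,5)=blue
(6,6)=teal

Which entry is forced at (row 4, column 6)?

Row 1, column 4: row 1 has {blue, green, gold, teal} and column 4 has {red, teal}, leaving only pink.
Row 1, column 3: row 1 has {blue, green, gold, teal, pink} and column 3 has {green, gold, teal}, leaving only red.
Row 2, column 4: row 2 has {green, gold, teal, pink} and column 4 has {red, teal, pink}, leaving only blue.
Row 2, column 6: row 2 has {blue, green, gold, teal, pink} and column 6 has {blue, green, teal}, leaving only red.
Row 3, column 4: row 3 has {red, green, teal} and column 4 has {red, blue, teal, pink}, leaving only gold.
Row 3, column 6: row 3 has {red, green, gold, teal} and column 6 has {red, blue, green, teal}, leaving only pink.
Row 4 already has {red, blue} and column 6 already has {red, blue, green, teal, pink}, so row 4, column 6 must be gold.

gold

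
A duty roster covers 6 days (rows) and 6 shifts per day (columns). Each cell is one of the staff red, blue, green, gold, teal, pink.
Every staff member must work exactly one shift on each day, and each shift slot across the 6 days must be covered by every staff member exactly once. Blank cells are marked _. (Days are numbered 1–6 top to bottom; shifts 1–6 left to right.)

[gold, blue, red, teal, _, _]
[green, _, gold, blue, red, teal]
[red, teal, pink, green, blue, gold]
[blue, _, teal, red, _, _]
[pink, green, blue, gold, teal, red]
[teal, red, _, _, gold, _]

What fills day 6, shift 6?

Day 2, shift 2: day 2 has {red, blue, green, gold, teal} and shift 2 has {red, blue, green, teal}, leaving only pink.
Day 4, shift 2: day 4 has {red, blue, teal} and shift 2 has {red, blue, green, teal, pink}, leaving only gold.
Day 6, shift 3: day 6 has {red, gold, teal} and shift 3 has {red, blue, gold, teal, pink}, leaving only green.
Day 6, shift 4: day 6 has {red, green, gold, teal} and shift 4 has {red, blue, green, gold, teal}, leaving only pink.
Day 6 already has {red, green, gold, teal, pink} and shift 6 already has {red, gold, teal}, so day 6, shift 6 must be blue.

blue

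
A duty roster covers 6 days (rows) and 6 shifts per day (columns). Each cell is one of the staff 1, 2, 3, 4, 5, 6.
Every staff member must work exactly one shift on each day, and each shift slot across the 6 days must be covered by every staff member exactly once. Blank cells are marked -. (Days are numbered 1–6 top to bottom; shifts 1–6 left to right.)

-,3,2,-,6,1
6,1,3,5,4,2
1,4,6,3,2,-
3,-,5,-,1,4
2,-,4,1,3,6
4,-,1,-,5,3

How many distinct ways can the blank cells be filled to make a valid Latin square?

Day 1, shift 1: eliminating its day and shift leaves {5}.
Day 1, shift 4: eliminating its day and shift leaves {4}.
Day 3, shift 6: eliminating its day and shift leaves {5}.
Day 4, shift 2: eliminating its day and shift leaves {2, 6}.
Day 4, shift 4: eliminating its day and shift leaves {2, 6}.
Day 5, shift 2: eliminating its day and shift leaves {5}.
Day 6, shift 2: eliminating its day and shift leaves {2, 6}.
Day 6, shift 4: eliminating its day and shift leaves {2, 6}.
Enumerating the assignments across these blanks that avoid any day or shift repeat gives 2 completions.

2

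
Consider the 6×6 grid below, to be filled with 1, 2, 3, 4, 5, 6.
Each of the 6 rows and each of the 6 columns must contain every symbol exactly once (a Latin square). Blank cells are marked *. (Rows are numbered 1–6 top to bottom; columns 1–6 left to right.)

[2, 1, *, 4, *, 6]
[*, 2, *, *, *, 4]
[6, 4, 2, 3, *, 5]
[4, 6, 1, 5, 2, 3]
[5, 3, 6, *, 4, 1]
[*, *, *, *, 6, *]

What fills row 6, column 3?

4

Row 3, column 5: row 3 has {2, 3, 4, 5, 6} and column 5 has {2, 4, 6}, leaving only 1.
Row 5, column 4: row 5 has {1, 3, 4, 5, 6} and column 4 has {3, 4, 5}, leaving only 2.
Row 6, column 2: row 6 has {6} and column 2 has {1, 2, 3, 4, 6}, leaving only 5.
Row 6, column 4: row 6 has {5, 6} and column 4 has {2, 3, 4, 5}, leaving only 1.
Row 2, column 4: row 2 has {2, 4} and column 4 has {1, 2, 3, 4, 5}, leaving only 6.
Row 6, column 1: row 6 has {1, 5, 6} and column 1 has {2, 4, 5, 6}, leaving only 3.
Row 6 already has {1, 3, 5, 6} and column 3 already has {1, 2, 6}, so row 6, column 3 must be 4.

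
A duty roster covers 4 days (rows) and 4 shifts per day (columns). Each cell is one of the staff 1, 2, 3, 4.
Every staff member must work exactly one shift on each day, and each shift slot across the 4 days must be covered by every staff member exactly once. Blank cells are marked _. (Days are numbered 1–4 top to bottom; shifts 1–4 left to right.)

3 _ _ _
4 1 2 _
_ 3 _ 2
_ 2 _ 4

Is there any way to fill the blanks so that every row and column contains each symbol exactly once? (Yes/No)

Day 1, shift 2: day 1 has {3} and shift 2 has {1, 2, 3}, so it must be 4.
Day 1, shift 3: day 1 has {3, 4} and shift 3 has {2}, so it must be 1.
Now day 1, shift 4: day 1 together with shift 4 already contain {1, 2, 3, 4} — every symbol — so nothing can go there. The grid has no valid completion.

No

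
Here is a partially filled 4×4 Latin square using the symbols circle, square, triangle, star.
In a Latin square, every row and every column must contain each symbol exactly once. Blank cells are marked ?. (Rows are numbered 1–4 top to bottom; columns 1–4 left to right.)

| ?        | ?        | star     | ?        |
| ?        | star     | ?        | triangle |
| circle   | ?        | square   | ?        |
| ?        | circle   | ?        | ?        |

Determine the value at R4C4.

square

Row 2, column 1: row 2 has {triangle, star} and column 1 has {circle}, leaving only square.
Row 1, column 1: row 1 has {star} and column 1 has {circle, square}, leaving only triangle.
Row 1, column 2: row 1 has {triangle, star} and column 2 has {circle, star}, leaving only square.
Row 1, column 4: row 1 has {square, triangle, star} and column 4 has {triangle}, leaving only circle.
Row 2, column 3: row 2 has {square, triangle, star} and column 3 has {square, star}, leaving only circle.
Row 3, column 2: row 3 has {circle, square} and column 2 has {circle, square, star}, leaving only triangle.
Row 3, column 4: row 3 has {circle, square, triangle} and column 4 has {circle, triangle}, leaving only star.
Row 4 already has {circle} and column 4 already has {circle, triangle, star}, so row 4, column 4 must be square.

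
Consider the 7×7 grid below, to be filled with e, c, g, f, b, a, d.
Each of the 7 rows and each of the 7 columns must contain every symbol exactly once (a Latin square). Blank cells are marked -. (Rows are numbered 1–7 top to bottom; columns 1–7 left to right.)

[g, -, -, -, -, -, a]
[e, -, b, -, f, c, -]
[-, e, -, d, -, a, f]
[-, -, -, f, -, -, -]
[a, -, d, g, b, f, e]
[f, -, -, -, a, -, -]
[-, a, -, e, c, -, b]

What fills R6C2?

d

Row 2, column 4: row 2 has {e, c, f, b} and column 4 has {e, g, f, d}, leaving only a.
Row 3, column 5: row 3 has {e, f, a, d} and column 5 has {c, f, b, a}, leaving only g.
Row 3, column 3: row 3 has {e, g, f, a, d} and column 3 has {b, d}, leaving only c.
Row 3, column 1: row 3 has {e, c, g, f, a, d} and column 1 has {e, g, f, a}, leaving only b.
Row 5, column 2: row 5 has {e, g, f, b, a, d} and column 2 has {e, a}, leaving only c.
Row 7, column 1: row 7 has {e, c, b, a} and column 1 has {e, g, f, b, a}, leaving only d.
Row 4, column 1: row 4 has {f} and column 1 has {e, g, f, b, a, d}, leaving only c.
Row 7, column 6: row 7 has {e, c, b, a, d} and column 6 has {c, f, a}, leaving only g.
Row 7, column 3: row 7 has {e, c, g, b, a, d} and column 3 has {c, b, d}, leaving only f.
Row 1, column 3: row 1 has {g, a} and column 3 has {c, f, b, d}, leaving only e.
Row 1, column 5: row 1 has {e, g, a} and column 5 has {c, g, f, b, a}, leaving only d.
Row 1, column 6: row 1 has {e, g, a, d} and column 6 has {c, g, f, a}, leaving only b.
Row 1, column 2: row 1 has {e, g, b, a, d} and column 2 has {e, c, a}, leaving only f.
Row 1, column 4: row 1 has {e, g, f, b, a, d} and column 4 has {e, g, f, a, d}, leaving only c.
Row 4, column 5: row 4 has {c, f} and column 5 has {c, g, f, b, a, d}, leaving only e.
Row 4, column 6: row 4 has {e, c, f} and column 6 has {c, g, f, b, a}, leaving only d.
Row 4, column 7: row 4 has {e, c, f, d} and column 7 has {e, f, b, a}, leaving only g.
Row 2, column 7: row 2 has {e, c, f, b, a} and column 7 has {e, g, f, b, a}, leaving only d.
Row 2, column 2: row 2 has {e, c, f, b, a, d} and column 2 has {e, c, f, a}, leaving only g.
Row 4, column 2: row 4 has {e, c, g, f, d} and column 2 has {e, c, g, f, a}, leaving only b.
Row 6 already has {f, a} and column 2 already has {e, c, g, f, b, a}, so row 6, column 2 must be d.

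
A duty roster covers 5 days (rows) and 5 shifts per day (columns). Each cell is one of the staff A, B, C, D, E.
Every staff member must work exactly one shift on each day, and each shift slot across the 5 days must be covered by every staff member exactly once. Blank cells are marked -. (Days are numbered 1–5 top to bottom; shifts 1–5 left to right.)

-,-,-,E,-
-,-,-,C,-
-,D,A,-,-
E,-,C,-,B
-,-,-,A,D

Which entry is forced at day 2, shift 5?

A

Day 3, shift 4: day 3 has {A, D} and shift 4 has {A, C, E}, leaving only B.
Day 3, shift 1: day 3 has {A, B, D} and shift 1 has {E}, leaving only C.
Day 3, shift 5: day 3 has {A, B, C, D} and shift 5 has {B, D}, leaving only E.
Day 2 already has {C} and shift 5 already has {B, D, E}, so day 2, shift 5 must be A.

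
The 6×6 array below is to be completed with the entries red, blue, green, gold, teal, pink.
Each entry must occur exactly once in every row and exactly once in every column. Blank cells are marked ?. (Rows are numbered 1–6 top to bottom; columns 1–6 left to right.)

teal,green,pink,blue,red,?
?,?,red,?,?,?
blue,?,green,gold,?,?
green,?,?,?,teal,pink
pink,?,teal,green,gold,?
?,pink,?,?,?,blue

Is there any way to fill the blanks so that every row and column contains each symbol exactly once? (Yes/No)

Yes

No row or column among the givens repeats a symbol, and propagating forced cells runs into no contradiction.
One valid completion exists (for instance, teal green pink blue red gold / gold teal red pink blue green / blue red green gold pink teal / green gold blue red teal pink / pink blue teal green gold red / red pink gold teal green blue).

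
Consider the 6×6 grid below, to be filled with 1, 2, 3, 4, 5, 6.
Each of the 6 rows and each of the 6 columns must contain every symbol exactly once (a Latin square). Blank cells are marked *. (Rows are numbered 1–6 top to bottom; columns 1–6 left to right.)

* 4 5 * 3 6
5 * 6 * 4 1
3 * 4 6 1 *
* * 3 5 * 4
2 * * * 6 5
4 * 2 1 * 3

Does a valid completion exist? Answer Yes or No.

No row or column among the givens repeats a symbol, and propagating forced cells runs into no contradiction.
One valid completion exists (for instance, 1 4 5 2 3 6 / 5 2 6 3 4 1 / 3 5 4 6 1 2 / 6 1 3 5 2 4 / 2 3 1 4 6 5 / 4 6 2 1 5 3).

Yes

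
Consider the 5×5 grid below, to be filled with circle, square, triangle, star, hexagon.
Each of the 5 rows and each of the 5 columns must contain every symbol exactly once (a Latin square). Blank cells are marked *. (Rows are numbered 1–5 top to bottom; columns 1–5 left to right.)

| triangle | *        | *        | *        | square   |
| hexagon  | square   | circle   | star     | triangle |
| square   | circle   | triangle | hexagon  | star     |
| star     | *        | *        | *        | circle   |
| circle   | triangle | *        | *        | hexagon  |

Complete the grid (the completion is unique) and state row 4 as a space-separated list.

star hexagon square triangle circle

Row 4, column 2: row 4 has {circle, star} and column 2 has {circle, square, triangle}, leaving only hexagon.
Row 4, column 3: row 4 has {circle, star, hexagon} and column 3 has {circle, triangle}, leaving only square.
Row 4, column 4: row 4 has {circle, square, star, hexagon} and column 4 has {star, hexagon}, leaving only triangle.
So row 4 reads: star hexagon square triangle circle.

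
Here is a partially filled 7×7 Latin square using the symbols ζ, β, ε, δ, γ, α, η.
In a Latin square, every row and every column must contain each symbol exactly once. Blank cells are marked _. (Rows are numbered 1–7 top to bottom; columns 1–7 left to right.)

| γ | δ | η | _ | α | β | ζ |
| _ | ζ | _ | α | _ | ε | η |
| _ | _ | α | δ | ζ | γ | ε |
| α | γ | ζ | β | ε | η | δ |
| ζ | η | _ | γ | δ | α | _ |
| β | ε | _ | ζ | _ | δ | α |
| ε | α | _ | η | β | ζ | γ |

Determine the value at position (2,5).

Row 2 already has {ζ, ε, α, η} and column 5 already has {ζ, β, ε, δ, α}, so row 2, column 5 must be γ.

γ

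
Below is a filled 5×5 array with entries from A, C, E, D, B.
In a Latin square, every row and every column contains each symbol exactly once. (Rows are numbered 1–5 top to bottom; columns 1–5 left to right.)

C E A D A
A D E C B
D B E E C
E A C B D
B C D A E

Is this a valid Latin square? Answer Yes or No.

Row 1 contains A twice (at columns 3 and 5); row 3 is also not a permutation.

No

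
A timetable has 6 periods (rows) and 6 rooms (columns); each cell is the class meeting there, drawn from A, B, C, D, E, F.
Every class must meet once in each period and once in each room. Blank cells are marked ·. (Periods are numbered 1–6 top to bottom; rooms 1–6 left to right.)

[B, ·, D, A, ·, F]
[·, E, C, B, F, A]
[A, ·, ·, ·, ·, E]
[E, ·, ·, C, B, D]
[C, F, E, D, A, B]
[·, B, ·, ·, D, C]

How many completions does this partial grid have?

Period 1, room 2: eliminating its period and room leaves {C}.
Period 1, room 5: eliminating its period and room leaves {C, E}.
Period 2, room 1: eliminating its period and room leaves {D}.
Period 3, room 2: eliminating its period and room leaves {C, D}.
Period 3, room 3: eliminating its period and room leaves {B, F}.
Period 3, room 4: eliminating its period and room leaves {F}.
Period 3, room 5: eliminating its period and room leaves {C}.
Period 4, room 2: eliminating its period and room leaves {A}.
Period 4, room 3: eliminating its period and room leaves {A, F}.
Period 6, room 1: eliminating its period and room leaves {F}.
Period 6, room 3: eliminating its period and room leaves {A, F}.
Period 6, room 4: eliminating its period and room leaves {E, F}.
Only one assignment across all blanks avoids any period or room repeat, giving 1 completion.

1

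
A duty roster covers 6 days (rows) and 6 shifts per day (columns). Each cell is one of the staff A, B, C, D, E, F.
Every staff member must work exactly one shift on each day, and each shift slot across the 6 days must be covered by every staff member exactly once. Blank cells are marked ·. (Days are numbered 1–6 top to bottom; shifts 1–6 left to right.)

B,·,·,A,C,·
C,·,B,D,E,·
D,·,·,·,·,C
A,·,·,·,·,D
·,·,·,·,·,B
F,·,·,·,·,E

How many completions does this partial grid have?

Day 1, shift 2: eliminating its day and shift leaves {D, E, F}.
Day 1, shift 3: eliminating its day and shift leaves {D, E, F}.
Day 1, shift 6: eliminating its day and shift leaves {F}.
Day 2, shift 2: eliminating its day and shift leaves {A, F}.
Day 2, shift 6: eliminating its day and shift leaves {A, F}.
Day 3, shift 2: eliminating its day and shift leaves {A, B, E, F}.
Day 3, shift 3: eliminating its day and shift leaves {A, E, F}.
Day 3, shift 4: eliminating its day and shift leaves {B, E, F}.
Day 3, shift 5: eliminating its day and shift leaves {A, B, F}.
Day 4, shift 2: eliminating its day and shift leaves {B, C, E, F}.
Day 4, shift 3: eliminating its day and shift leaves {C, E, F}.
Day 4, shift 4: eliminating its day and shift leaves {B, C, E, F}.
Day 4, shift 5: eliminating its day and shift leaves {B, F}.
Day 5, shift 1: eliminating its day and shift leaves {E}.
Day 5, shift 2: eliminating its day and shift leaves {A, C, D, E, F}.
Day 5, shift 3: eliminating its day and shift leaves {A, C, D, E, F}.
Day 5, shift 4: eliminating its day and shift leaves {C, E, F}.
Day 5, shift 5: eliminating its day and shift leaves {A, D, F}.
Day 6, shift 2: eliminating its day and shift leaves {A, B, C, D}.
Day 6, shift 3: eliminating its day and shift leaves {A, C, D}.
Day 6, shift 4: eliminating its day and shift leaves {B, C}.
Day 6, shift 5: eliminating its day and shift leaves {A, B, D}.
Enumerating the assignments across these blanks that avoid any day or shift repeat gives 20 completions.

20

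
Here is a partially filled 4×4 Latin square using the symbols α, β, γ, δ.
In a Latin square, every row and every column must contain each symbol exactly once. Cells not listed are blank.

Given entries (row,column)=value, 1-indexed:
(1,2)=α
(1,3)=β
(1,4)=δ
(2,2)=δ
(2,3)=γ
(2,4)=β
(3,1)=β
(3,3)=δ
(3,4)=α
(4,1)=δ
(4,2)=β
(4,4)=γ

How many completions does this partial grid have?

Row 1, column 1: eliminating its row and column leaves {γ}.
Row 2, column 1: eliminating its row and column leaves {α}.
Row 3, column 2: eliminating its row and column leaves {γ}.
Row 4, column 3: eliminating its row and column leaves {α}.
Only one assignment across all blanks avoids any row or column repeat, giving 1 completion.

1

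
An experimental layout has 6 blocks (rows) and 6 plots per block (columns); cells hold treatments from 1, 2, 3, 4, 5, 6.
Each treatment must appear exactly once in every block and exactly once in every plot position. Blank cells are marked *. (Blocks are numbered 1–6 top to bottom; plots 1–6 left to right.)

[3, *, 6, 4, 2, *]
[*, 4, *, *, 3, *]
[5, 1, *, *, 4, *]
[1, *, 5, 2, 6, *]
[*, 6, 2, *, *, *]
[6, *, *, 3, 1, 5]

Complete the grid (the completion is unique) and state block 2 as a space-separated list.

Block 2, plot 1: block 2 has {3, 4} and plot 1 has {1, 3, 5, 6}, leaving only 2.
Block 2, plot 3: block 2 has {2, 3, 4} and plot 3 has {2, 5, 6}, leaving only 1.
Block 2, plot 6: block 2 has {1, 2, 3, 4} and plot 6 has {5}, leaving only 6.
Block 2, plot 4: block 2 has {1, 2, 3, 4, 6} and plot 4 has {2, 3, 4}, leaving only 5.
So block 2 reads: 2 4 1 5 3 6.

2 4 1 5 3 6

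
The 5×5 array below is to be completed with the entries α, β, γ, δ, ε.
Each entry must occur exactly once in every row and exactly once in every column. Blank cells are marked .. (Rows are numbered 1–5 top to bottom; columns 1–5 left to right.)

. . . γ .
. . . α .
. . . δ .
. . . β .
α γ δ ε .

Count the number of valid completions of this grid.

56

Row 1, column 1: eliminating its row and column leaves {β, δ, ε}.
Row 1, column 2: eliminating its row and column leaves {α, β, δ, ε}.
Row 1, column 3: eliminating its row and column leaves {α, β, ε}.
Row 1, column 5: eliminating its row and column leaves {α, β, δ, ε}.
Row 2, column 1: eliminating its row and column leaves {β, γ, δ, ε}.
Row 2, column 2: eliminating its row and column leaves {β, δ, ε}.
Row 2, column 3: eliminating its row and column leaves {β, γ, ε}.
Row 2, column 5: eliminating its row and column leaves {β, γ, δ, ε}.
Row 3, column 1: eliminating its row and column leaves {β, γ, ε}.
Row 3, column 2: eliminating its row and column leaves {α, β, ε}.
Row 3, column 3: eliminating its row and column leaves {α, β, γ, ε}.
Row 3, column 5: eliminating its row and column leaves {α, β, γ, ε}.
Row 4, column 1: eliminating its row and column leaves {γ, δ, ε}.
Row 4, column 2: eliminating its row and column leaves {α, δ, ε}.
Row 4, column 3: eliminating its row and column leaves {α, γ, ε}.
Row 4, column 5: eliminating its row and column leaves {α, γ, δ, ε}.
Row 5, column 5: eliminating its row and column leaves {β}.
Enumerating the assignments across these blanks that avoid any row or column repeat gives 56 completions.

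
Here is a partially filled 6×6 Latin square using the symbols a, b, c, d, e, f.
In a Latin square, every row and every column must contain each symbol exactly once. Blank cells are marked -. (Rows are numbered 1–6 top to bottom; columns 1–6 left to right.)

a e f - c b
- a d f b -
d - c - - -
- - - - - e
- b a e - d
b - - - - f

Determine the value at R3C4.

b

Row 1, column 4: row 1 has {a, b, c, e, f} and column 4 has {e, f}, leaving only d.
Row 2, column 6: row 2 has {a, b, d, f} and column 6 has {b, d, e, f}, leaving only c.
Row 2, column 1: row 2 has {a, b, c, d, f} and column 1 has {a, b, d}, leaving only e.
Row 3, column 2: row 3 has {c, d} and column 2 has {a, b, e}, leaving only f.
Row 3, column 6: row 3 has {c, d, f} and column 6 has {b, c, d, e, f}, leaving only a.
Row 3 already has {a, c, d, f} and column 4 already has {d, e, f}, so row 3, column 4 must be b.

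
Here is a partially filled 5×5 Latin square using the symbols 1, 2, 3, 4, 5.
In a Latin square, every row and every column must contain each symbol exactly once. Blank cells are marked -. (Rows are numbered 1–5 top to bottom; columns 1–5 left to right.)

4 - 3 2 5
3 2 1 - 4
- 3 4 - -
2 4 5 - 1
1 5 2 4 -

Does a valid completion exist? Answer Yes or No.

No row or column among the givens repeats a symbol, and propagating forced cells runs into no contradiction.
One valid completion exists (for instance, 4 1 3 2 5 / 3 2 1 5 4 / 5 3 4 1 2 / 2 4 5 3 1 / 1 5 2 4 3).

Yes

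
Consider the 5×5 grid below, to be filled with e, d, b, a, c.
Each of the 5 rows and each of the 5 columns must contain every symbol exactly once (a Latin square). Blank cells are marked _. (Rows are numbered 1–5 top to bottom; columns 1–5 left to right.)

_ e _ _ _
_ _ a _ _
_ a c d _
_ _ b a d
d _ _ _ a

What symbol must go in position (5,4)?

c

Row 1, column 3: row 1 has {e} and column 3 has {b, a, c}, leaving only d.
Row 4, column 2: row 4 has {d, b, a} and column 2 has {e, a}, leaving only c.
Row 4, column 1: row 4 has {d, b, a, c} and column 1 has {d}, leaving only e.
Row 3, column 1: row 3 has {d, a, c} and column 1 has {e, d}, leaving only b.
Row 2, column 1: row 2 has {a} and column 1 has {e, d, b}, leaving only c.
Row 1, column 1: row 1 has {e, d} and column 1 has {e, d, b, c}, leaving only a.
Row 3, column 5: row 3 has {d, b, a, c} and column 5 has {d, a}, leaving only e.
Row 2, column 5: row 2 has {a, c} and column 5 has {e, d, a}, leaving only b.
Row 1, column 5: row 1 has {e, d, a} and column 5 has {e, d, b, a}, leaving only c.
Row 1, column 4: row 1 has {e, d, a, c} and column 4 has {d, a}, leaving only b.
Row 2, column 2: row 2 has {b, a, c} and column 2 has {e, a, c}, leaving only d.
Row 2, column 4: row 2 has {d, b, a, c} and column 4 has {d, b, a}, leaving only e.
Row 5 already has {d, a} and column 4 already has {e, d, b, a}, so row 5, column 4 must be c.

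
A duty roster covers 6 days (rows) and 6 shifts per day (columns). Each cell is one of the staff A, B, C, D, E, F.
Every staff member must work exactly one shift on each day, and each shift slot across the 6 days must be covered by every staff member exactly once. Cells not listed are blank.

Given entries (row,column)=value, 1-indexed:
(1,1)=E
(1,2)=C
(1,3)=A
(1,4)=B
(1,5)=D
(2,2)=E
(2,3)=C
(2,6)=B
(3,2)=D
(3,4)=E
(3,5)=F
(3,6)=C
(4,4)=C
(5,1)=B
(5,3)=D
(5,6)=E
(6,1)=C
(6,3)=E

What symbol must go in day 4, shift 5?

E

Day 1, shift 6: day 1 has {A, B, C, D, E} and shift 6 has {B, C, E}, leaving only F.
Day 2, shift 5: day 2 has {B, C, E} and shift 5 has {D, F}, leaving only A.
Day 3, shift 1: day 3 has {C, D, E, F} and shift 1 has {B, C, E}, leaving only A.
Day 3, shift 3: day 3 has {A, C, D, E, F} and shift 3 has {A, C, D, E}, leaving only B.
Day 4, shift 3: day 4 has {C} and shift 3 has {A, B, C, D, E}, leaving only F.
Day 4, shift 1: day 4 has {C, F} and shift 1 has {A, B, C, E}, leaving only D.
Day 2, shift 1: day 2 has {A, B, C, E} and shift 1 has {A, B, C, D, E}, leaving only F.
Day 2, shift 4: day 2 has {A, B, C, E, F} and shift 4 has {B, C, E}, leaving only D.
Day 4, shift 6: day 4 has {C, D, F} and shift 6 has {B, C, E, F}, leaving only A.
Day 4, shift 2: day 4 has {A, C, D, F} and shift 2 has {C, D, E}, leaving only B.
Day 4 already has {A, B, C, D, F} and shift 5 already has {A, D, F}, so day 4, shift 5 must be E.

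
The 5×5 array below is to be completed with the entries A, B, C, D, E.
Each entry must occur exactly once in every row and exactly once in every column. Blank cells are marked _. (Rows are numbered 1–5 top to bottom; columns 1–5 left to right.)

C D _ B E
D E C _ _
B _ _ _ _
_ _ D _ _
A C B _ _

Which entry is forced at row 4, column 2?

B

Row 1, column 3: row 1 has {B, C, D, E} and column 3 has {B, C, D}, leaving only A.
Row 2, column 4: row 2 has {C, D, E} and column 4 has {B}, leaving only A.
Row 2, column 5: row 2 has {A, C, D, E} and column 5 has {E}, leaving only B.
Row 3, column 2: row 3 has {B} and column 2 has {C, D, E}, leaving only A.
Row 4 already has {D} and column 2 already has {A, C, D, E}, so row 4, column 2 must be B.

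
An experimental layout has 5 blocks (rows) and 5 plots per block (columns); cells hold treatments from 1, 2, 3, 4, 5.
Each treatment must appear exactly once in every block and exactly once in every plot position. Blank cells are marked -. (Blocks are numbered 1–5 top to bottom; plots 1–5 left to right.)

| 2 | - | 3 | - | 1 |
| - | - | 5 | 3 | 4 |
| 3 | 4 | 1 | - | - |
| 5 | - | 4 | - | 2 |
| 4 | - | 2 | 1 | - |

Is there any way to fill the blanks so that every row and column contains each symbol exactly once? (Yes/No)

No

Block 4, plot 4: block 4 together with plot 4 already contain {1, 2, 3, 4, 5} — every symbol — so nothing can go there. The grid has no valid completion.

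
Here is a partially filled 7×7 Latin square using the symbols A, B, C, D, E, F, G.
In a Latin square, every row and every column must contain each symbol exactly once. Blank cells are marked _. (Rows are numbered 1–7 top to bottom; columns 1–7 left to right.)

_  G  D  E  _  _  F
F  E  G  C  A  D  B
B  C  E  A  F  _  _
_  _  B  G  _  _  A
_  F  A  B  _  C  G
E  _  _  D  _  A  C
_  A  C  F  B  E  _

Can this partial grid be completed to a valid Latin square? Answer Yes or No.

No

Row 1, column 5: row 1 has {D, E, F, G} and column 5 has {A, B, F}, so it must be C.
Row 1, column 1: row 1 has {C, D, E, F, G} and column 1 has {B, E, F}, so it must be A.
Row 1, column 6: row 1 has {A, C, D, E, F, G} and column 6 has {A, C, D, E}, so it must be B.
Row 3, column 6: row 3 has {A, B, C, E, F} and column 6 has {A, B, C, D, E}, so it must be G.
Row 3, column 7: row 3 has {A, B, C, E, F, G} and column 7 has {A, B, C, F, G}, so it must be D.
Now row 7, column 7: row 7 together with column 7 already contain {A, B, C, D, E, F, G} — every symbol — so nothing can go there. The grid has no valid completion.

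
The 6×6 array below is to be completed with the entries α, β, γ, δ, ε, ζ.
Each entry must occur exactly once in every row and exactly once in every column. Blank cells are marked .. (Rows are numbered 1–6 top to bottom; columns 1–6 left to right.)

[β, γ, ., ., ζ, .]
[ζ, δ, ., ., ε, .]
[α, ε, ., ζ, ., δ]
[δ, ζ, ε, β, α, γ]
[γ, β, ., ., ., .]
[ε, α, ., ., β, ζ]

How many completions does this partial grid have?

3

Row 1, column 3: eliminating its row and column leaves {α, δ}.
Row 1, column 4: eliminating its row and column leaves {α, δ, ε}.
Row 1, column 6: eliminating its row and column leaves {α, ε}.
Row 2, column 3: eliminating its row and column leaves {α, β, γ}.
Row 2, column 4: eliminating its row and column leaves {α, γ}.
Row 2, column 6: eliminating its row and column leaves {α, β}.
Row 3, column 3: eliminating its row and column leaves {β, γ}.
Row 3, column 5: eliminating its row and column leaves {γ}.
Row 5, column 3: eliminating its row and column leaves {α, δ, ζ}.
Row 5, column 4: eliminating its row and column leaves {α, δ, ε}.
Row 5, column 5: eliminating its row and column leaves {δ}.
Row 5, column 6: eliminating its row and column leaves {α, ε}.
Row 6, column 3: eliminating its row and column leaves {γ, δ}.
Row 6, column 4: eliminating its row and column leaves {γ, δ}.
Enumerating the assignments across these blanks that avoid any row or column repeat gives 3 completions.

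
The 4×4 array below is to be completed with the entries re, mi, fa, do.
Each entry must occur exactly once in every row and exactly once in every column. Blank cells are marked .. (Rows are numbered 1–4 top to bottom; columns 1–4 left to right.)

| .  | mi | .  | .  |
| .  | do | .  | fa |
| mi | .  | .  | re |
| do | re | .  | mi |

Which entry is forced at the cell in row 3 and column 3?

do

Row 1, column 4: row 1 has {mi} and column 4 has {re, mi, fa}, leaving only do.
Row 2, column 1: row 2 has {fa, do} and column 1 has {mi, do}, leaving only re.
Row 1, column 1: row 1 has {mi, do} and column 1 has {re, mi, do}, leaving only fa.
Row 1, column 3: row 1 has {mi, fa, do} and column 3 has {}, leaving only re.
Row 2, column 3: row 2 has {re, fa, do} and column 3 has {re}, leaving only mi.
Row 3, column 2: row 3 has {re, mi} and column 2 has {re, mi, do}, leaving only fa.
Row 3 already has {re, mi, fa} and column 3 already has {re, mi}, so row 3, column 3 must be do.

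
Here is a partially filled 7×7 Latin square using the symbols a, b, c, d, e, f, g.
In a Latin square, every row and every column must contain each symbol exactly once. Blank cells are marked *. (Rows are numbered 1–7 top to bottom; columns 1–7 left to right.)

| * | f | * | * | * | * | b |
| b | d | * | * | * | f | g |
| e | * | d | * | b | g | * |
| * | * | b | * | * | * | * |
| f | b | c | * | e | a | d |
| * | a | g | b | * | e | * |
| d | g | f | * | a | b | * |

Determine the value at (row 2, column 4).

Row 2, column 5: row 2 has {b, d, f, g} and column 5 has {a, b, e}, leaving only c.
Row 3, column 2: row 3 has {b, d, e, g} and column 2 has {a, b, d, f, g}, leaving only c.
Row 4, column 2: row 4 has {b} and column 2 has {a, b, c, d, f, g}, leaving only e.
Row 5, column 4: row 5 has {a, b, c, d, e, f} and column 4 has {b}, leaving only g.
Row 6, column 1: row 6 has {a, b, e, g} and column 1 has {b, d, e, f}, leaving only c.
Row 6, column 7: row 6 has {a, b, c, e, g} and column 7 has {b, d, g}, leaving only f.
Row 3, column 7: row 3 has {b, c, d, e, g} and column 7 has {b, d, f, g}, leaving only a.
Row 3, column 4: row 3 has {a, b, c, d, e, g} and column 4 has {b, g}, leaving only f.
Row 4, column 7: row 4 has {b, e} and column 7 has {a, b, d, f, g}, leaving only c.
Row 4, column 6: row 4 has {b, c, e} and column 6 has {a, b, e, f, g}, leaving only d.
Row 1, column 6: row 1 has {b, f} and column 6 has {a, b, d, e, f, g}, leaving only c.
Row 4, column 4: row 4 has {b, c, d, e} and column 4 has {b, f, g}, leaving only a.
Row 2 already has {b, c, d, f, g} and column 4 already has {a, b, f, g}, so row 2, column 4 must be e.

e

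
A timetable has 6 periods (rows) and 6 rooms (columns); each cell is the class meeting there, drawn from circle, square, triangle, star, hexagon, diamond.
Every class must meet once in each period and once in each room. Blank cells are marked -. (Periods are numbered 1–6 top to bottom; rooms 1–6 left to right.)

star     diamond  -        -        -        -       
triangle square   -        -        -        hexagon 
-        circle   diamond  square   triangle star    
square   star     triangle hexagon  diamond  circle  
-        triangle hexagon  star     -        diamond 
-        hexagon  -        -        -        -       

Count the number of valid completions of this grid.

3

Period 1, room 3: eliminating its period and room leaves {circle, square}.
Period 1, room 4: eliminating its period and room leaves {circle, triangle}.
Period 1, room 5: eliminating its period and room leaves {circle, square, hexagon}.
Period 1, room 6: eliminating its period and room leaves {square, triangle}.
Period 2, room 3: eliminating its period and room leaves {circle, star}.
Period 2, room 4: eliminating its period and room leaves {circle, diamond}.
Period 2, room 5: eliminating its period and room leaves {circle, star}.
Period 3, room 1: eliminating its period and room leaves {hexagon}.
Period 5, room 1: eliminating its period and room leaves {circle}.
Period 5, room 5: eliminating its period and room leaves {circle, square}.
Period 6, room 1: eliminating its period and room leaves {circle, diamond}.
Period 6, room 3: eliminating its period and room leaves {circle, square, star}.
Period 6, room 4: eliminating its period and room leaves {circle, triangle, diamond}.
Period 6, room 5: eliminating its period and room leaves {circle, square, star}.
Period 6, room 6: eliminating its period and room leaves {square, triangle}.
Enumerating the assignments across these blanks that avoid any period or room repeat gives 3 completions.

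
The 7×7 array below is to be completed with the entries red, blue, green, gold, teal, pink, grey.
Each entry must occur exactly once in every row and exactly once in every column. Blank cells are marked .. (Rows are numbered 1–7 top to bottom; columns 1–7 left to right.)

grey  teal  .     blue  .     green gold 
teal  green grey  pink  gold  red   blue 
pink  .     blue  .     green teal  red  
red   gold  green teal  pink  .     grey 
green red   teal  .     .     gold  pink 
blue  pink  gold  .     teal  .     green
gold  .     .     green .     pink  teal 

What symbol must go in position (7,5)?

Row 1, column 5: row 1 has {blue, green, gold, teal, grey} and column 5 has {green, gold, teal, pink}, leaving only red.
Row 1, column 3: row 1 has {red, blue, green, gold, teal, grey} and column 3 has {blue, green, gold, teal, grey}, leaving only pink.
Row 3, column 2: row 3 has {red, blue, green, teal, pink} and column 2 has {red, green, gold, teal, pink}, leaving only grey.
Row 3, column 4: row 3 has {red, blue, green, teal, pink, grey} and column 4 has {blue, green, teal, pink}, leaving only gold.
Row 4, column 6: row 4 has {red, green, gold, teal, pink, grey} and column 6 has {red, green, gold, teal, pink}, leaving only blue.
Row 5, column 4: row 5 has {red, green, gold, teal, pink} and column 4 has {blue, green, gold, teal, pink}, leaving only grey.
Row 5, column 5: row 5 has {red, green, gold, teal, pink, grey} and column 5 has {red, green, gold, teal, pink}, leaving only blue.
Row 7 already has {green, gold, teal, pink} and column 5 already has {red, blue, green, gold, teal, pink}, so row 7, column 5 must be grey.

grey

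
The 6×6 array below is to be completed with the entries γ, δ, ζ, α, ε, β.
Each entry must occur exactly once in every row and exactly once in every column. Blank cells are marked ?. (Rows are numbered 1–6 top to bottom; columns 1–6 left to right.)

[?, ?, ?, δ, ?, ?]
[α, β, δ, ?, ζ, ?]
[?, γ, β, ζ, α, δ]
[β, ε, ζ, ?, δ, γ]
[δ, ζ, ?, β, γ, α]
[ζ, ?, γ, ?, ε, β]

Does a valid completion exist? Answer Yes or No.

No

Row 1, column 2: row 1 has {δ} and column 2 has {γ, ζ, ε, β}, so it must be α.
Row 1, column 3: row 1 has {δ, α} and column 3 has {γ, δ, ζ, β}, so it must be ε.
Now row 5, column 3: row 5 together with column 3 already contain {γ, δ, ζ, α, ε, β} — every symbol — so nothing can go there. The grid has no valid completion.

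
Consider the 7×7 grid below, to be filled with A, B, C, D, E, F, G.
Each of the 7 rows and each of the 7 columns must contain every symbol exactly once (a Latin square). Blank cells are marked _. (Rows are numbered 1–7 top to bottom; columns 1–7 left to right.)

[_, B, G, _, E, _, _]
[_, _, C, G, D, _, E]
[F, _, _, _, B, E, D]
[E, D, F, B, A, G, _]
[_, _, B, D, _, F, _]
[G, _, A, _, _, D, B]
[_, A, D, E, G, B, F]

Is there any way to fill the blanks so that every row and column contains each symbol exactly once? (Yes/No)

Row 3, column 3: row 3 together with column 3 already contain {A, B, C, D, E, F, G} — every symbol — so nothing can go there. The grid has no valid completion.

No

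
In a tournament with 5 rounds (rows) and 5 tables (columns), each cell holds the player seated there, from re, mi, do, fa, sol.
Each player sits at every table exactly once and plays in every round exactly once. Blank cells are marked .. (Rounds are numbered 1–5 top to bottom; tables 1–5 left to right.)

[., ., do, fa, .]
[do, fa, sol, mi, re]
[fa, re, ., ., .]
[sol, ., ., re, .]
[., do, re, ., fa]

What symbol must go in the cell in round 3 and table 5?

Round 3, table 3: round 3 has {re, fa} and table 3 has {re, do, sol}, leaving only mi.
Round 4, table 2: round 4 has {re, sol} and table 2 has {re, do, fa}, leaving only mi.
Round 1, table 2: round 1 has {do, fa} and table 2 has {re, mi, do, fa}, leaving only sol.
Round 1, table 5: round 1 has {do, fa, sol} and table 5 has {re, fa}, leaving only mi.
Round 1, table 1: round 1 has {mi, do, fa, sol} and table 1 has {do, fa, sol}, leaving only re.
Round 4, table 3: round 4 has {re, mi, sol} and table 3 has {re, mi, do, sol}, leaving only fa.
Round 4, table 5: round 4 has {re, mi, fa, sol} and table 5 has {re, mi, fa}, leaving only do.
Round 3 already has {re, mi, fa} and table 5 already has {re, mi, do, fa}, so round 3, table 5 must be sol.

sol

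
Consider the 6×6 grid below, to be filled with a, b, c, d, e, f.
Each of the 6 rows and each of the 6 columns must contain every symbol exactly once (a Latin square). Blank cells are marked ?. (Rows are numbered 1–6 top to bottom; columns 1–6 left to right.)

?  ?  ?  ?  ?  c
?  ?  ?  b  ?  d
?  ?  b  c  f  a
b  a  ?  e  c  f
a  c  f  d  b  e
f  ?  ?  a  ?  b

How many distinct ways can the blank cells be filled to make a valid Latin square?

Row 1, column 1: eliminating its row and column leaves {d, e}.
Row 1, column 2: eliminating its row and column leaves {b, d, e, f}.
Row 1, column 3: eliminating its row and column leaves {a, d, e}.
Row 1, column 4: eliminating its row and column leaves {f}.
Row 1, column 5: eliminating its row and column leaves {a, d, e}.
Row 2, column 1: eliminating its row and column leaves {c, e}.
Row 2, column 2: eliminating its row and column leaves {e, f}.
Row 2, column 3: eliminating its row and column leaves {a, c, e}.
Row 2, column 5: eliminating its row and column leaves {a, e}.
Row 3, column 1: eliminating its row and column leaves {d, e}.
Row 3, column 2: eliminating its row and column leaves {d, e}.
Row 4, column 3: eliminating its row and column leaves {d}.
Row 6, column 2: eliminating its row and column leaves {d, e}.
Row 6, column 3: eliminating its row and column leaves {c, d, e}.
Row 6, column 5: eliminating its row and column leaves {d, e}.
Enumerating the assignments across these blanks that avoid any row or column repeat gives 3 completions.

3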